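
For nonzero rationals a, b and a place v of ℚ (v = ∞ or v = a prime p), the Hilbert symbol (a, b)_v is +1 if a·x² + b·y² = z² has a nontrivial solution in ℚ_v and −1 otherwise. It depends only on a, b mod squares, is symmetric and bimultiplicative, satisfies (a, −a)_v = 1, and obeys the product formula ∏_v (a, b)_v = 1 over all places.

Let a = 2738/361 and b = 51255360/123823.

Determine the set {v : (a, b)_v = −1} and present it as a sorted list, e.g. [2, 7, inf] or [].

[5, 13]

(a, b) ≡ (2, 455) mod (ℚ^×)²; places V = {2, 3, 5, 7, 13, 19, 37, ∞}.
(a,b)_13: α=0, u≡6; β=1, v≡12 (mod 13); (6|13)=-1, (12|13)=+1; sign (−1)^0·-1^1·+1^0 = -1.
(a,b)_37: α=2, u≡8; β=2, v≡28 (mod 37); (8|37)=-1, (28|37)=+1; sign (−1)^0·-1^2·+1^2 = +1.
(a,b)_7: α=0, u≡2; β=-3, v≡4 (mod 7); (2|7)=+1, (4|7)=+1; sign (−1)^0·+1^-3·+1^0 = +1.
(a,b)_5: α=0, u≡3; β=1, v≡4 (mod 5); (3|5)=-1, (4|5)=+1; sign (−1)^0·-1^1·+1^0 = -1.
(a,b)_∞: sgn(2)=+, sgn(455)=+, so +1.
(a,b)_2: α=1, β=6; u≡1, v≡7 (mod 8); ε(u)ε(v)=0·1, αω(v)=1·0, βω(u)=6·0; sum ≡ 0  ⇒  +1.
(a,b)_19: α=-2, u≡2; β=-2, v≡10 (mod 19); (2|19)=-1, (10|19)=-1; sign (−1)^0·-1^-2·-1^-2 = +1.
(a,b)_3: α=0, u≡2; β=2, v≡2 (mod 3); (2|3)=-1, (2|3)=-1; sign (−1)^0·-1^2·-1^0 = +1.
(2, 455 / ℚ) ramifies at {5, 13}: a division algebra.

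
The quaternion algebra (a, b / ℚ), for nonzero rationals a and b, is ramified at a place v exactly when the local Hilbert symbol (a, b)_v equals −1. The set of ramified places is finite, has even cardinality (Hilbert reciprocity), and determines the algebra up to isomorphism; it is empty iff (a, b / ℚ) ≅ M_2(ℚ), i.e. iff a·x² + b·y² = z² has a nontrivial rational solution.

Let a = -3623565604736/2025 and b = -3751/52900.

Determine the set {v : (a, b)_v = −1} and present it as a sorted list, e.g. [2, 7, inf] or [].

(a, b) ≡ (-1202366, -31) mod (ℚ^×)²; places V = {2, 3, 5, 7, 11, 23, 31, 41, 43, ∞}.
(a,b)_41: α=1, u≡19; β=0, v≡39 (mod 41); (19|41)=-1, (39|41)=+1; sign (−1)^0·-1^0·+1^1 = +1.
(a,b)_43: α=1, u≡6; β=0, v≡42 (mod 43); (6|43)=+1, (42|43)=-1; sign (−1)^0·+1^0·-1^1 = -1.
(a,b)_7: α=2, u≡3; β=0, v≡1 (mod 7); (3|7)=-1, (1|7)=+1; sign (−1)^0·-1^0·+1^2 = +1.
(a,b)_11: α=1, u≡4; β=2, v≡2 (mod 11); (4|11)=+1, (2|11)=-1; sign (−1)^0·+1^2·-1^1 = -1.
(a,b)_∞: sgn(-1202366)=−, sgn(-31)=−, so -1.
(a,b)_2: α=7, β=-2; u≡1, v≡1 (mod 8); ε(u)ε(v)=0·0, αω(v)=7·0, βω(u)=-2·0; sum ≡ 0  ⇒  +1.
(a,b)_3: α=-4, u≡1; β=0, v≡2 (mod 3); (1|3)=+1, (2|3)=-1; sign (−1)^0·+1^0·-1^-4 = +1.
(a,b)_5: α=-2, u≡4; β=-2, v≡4 (mod 5); (4|5)=+1, (4|5)=+1; sign (−1)^0·+1^-2·+1^-2 = +1.
(a,b)_23: α=0, u≡7; β=-2, v≡17 (mod 23); (7|23)=-1, (17|23)=-1; sign (−1)^0·-1^-2·-1^0 = +1.
(a,b)_31: α=3, u≡13; β=1, v≡29 (mod 31); (13|31)=-1, (29|31)=-1; sign (−1)^1·-1^1·-1^3 = -1.
|Ram(-1202366, -31)| = 4, even; anisotropic at {11, 31, 43, ∞}.

[11, 31, 43, inf]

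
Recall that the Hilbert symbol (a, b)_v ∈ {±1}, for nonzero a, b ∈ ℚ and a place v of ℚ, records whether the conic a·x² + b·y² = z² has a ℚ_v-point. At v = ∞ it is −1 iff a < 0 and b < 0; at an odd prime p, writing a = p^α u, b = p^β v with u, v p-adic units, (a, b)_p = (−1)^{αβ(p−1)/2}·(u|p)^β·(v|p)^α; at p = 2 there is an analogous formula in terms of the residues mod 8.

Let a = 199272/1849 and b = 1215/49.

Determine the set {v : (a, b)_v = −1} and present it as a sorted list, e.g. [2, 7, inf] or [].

Mod squares: a ≡ 138, b ≡ 15. Check v ∈ {∞, 2, 3, 5, 7, 19, 23, 43}.
v=∞: 138 > 0 and 15 > 0  ⇒  (a,b)_∞ = +1.
v=23: a=23^1·(≡12), b=23^0·(≡14) mod 23; (12|23)=+1, (14|23)=-1; (−1)^{1·0·11}·(+1)^0·(-1)^1 = -1.
v=43: a=43^-2·(≡10), b=43^0·(≡9) mod 43; (10|43)=+1, (9|43)=+1; (−1)^{-2·0·21}·(+1)^0·(+1)^-2 = +1.
v=5: a=5^0·(≡3), b=5^1·(≡2) mod 5; (3|5)=-1, (2|5)=-1; (−1)^{0·1·2}·(-1)^1·(-1)^0 = -1.
v=19: a=19^2·(≡16), b=19^0·(≡12) mod 19; (16|19)=+1, (12|19)=-1; (−1)^{2·0·9}·(+1)^0·(-1)^2 = +1.
v=7: a=7^0·(≡3), b=7^-2·(≡4) mod 7; (3|7)=-1, (4|7)=+1; (−1)^{0·-2·3}·(-1)^-2·(+1)^0 = +1.
v=3: a=3^1·(≡1), b=3^5·(≡2) mod 3; (1|3)=+1, (2|3)=-1; (−1)^{1·5·1}·(+1)^5·(-1)^1 = +1.
v=2: v_2(a)=3, v_2(b)=0; units ≡ 5, 7 (mod 8); ε·ε+αω+βω = 0·1+3·0+0·1 ≡ 0  ⇒  (a,b)_2 = +1.
Ram(138, 15) = {5, 23}; no ℚ_5-point on the conic.

[5, 23]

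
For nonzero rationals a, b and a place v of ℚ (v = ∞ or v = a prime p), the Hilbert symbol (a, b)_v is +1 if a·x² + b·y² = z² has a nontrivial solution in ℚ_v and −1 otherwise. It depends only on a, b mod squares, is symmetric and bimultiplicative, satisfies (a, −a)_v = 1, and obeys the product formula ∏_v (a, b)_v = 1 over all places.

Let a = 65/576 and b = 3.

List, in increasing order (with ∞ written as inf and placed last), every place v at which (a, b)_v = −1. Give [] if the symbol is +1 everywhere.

Mod squares: a ≡ 65, b ≡ 3. Check v ∈ {∞, 2, 3, 5, 13}.
v=13: a=13^1·(≡11), b=13^0·(≡3) mod 13; (11|13)=-1, (3|13)=+1; (−1)^{1·0·6}·(-1)^0·(+1)^1 = +1.
v=5: a=5^1·(≡3), b=5^0·(≡3) mod 5; (3|5)=-1, (3|5)=-1; (−1)^{1·0·2}·(-1)^0·(-1)^1 = -1.
v=2: v_2(a)=-6, v_2(b)=0; units ≡ 1, 3 (mod 8); ε·ε+αω+βω = 0·1+-6·1+0·0 ≡ 0  ⇒  (a,b)_2 = +1.
v=3: a=3^-2·(≡2), b=3^1·(≡1) mod 3; (2|3)=-1, (1|3)=+1; (−1)^{-2·1·1}·(-1)^1·(+1)^-2 = -1.
v=∞: 65 > 0 and 3 > 0  ⇒  (a,b)_∞ = +1.
|Ram(65, 3)| = 2, even; anisotropic at {3, 5}.

[3, 5]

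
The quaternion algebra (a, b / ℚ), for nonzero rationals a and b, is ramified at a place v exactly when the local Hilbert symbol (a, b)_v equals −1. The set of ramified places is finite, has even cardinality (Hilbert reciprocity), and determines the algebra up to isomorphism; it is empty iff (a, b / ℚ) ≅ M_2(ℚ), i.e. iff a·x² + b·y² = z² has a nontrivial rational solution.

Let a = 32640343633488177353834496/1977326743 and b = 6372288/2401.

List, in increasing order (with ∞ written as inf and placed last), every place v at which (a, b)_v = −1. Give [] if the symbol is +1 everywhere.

Mod squares: a ≡ 12685673, b ≡ 11063. Check v ∈ {∞, 2, 3, 7, 11, 13, 19, 23, 29, 37}.
v=∞: 12685673 > 0 and 11063 > 0  ⇒  (a,b)_∞ = +1.
v=11: a=11^1·(≡4), b=11^0·(≡7) mod 11; (4|11)=+1, (7|11)=-1; (−1)^{1·0·5}·(+1)^0·(-1)^1 = -1.
v=23: a=23^3·(≡20), b=23^1·(≡10) mod 23; (20|23)=-1, (10|23)=-1; (−1)^{3·1·11}·(-1)^1·(-1)^3 = -1.
v=19: a=19^1·(≡11), b=19^0·(≡7) mod 19; (11|19)=+1, (7|19)=+1; (−1)^{1·0·9}·(+1)^0·(+1)^1 = +1.
v=7: a=7^-11·(≡2), b=7^-4·(≡6) mod 7; (2|7)=+1, (6|7)=-1; (−1)^{-11·-4·3}·(+1)^-4·(-1)^-11 = -1.
v=3: a=3^8·(≡2), b=3^2·(≡2) mod 3; (2|3)=-1, (2|3)=-1; (−1)^{8·2·1}·(-1)^2·(-1)^8 = +1.
v=29: a=29^1·(≡22), b=29^0·(≡19) mod 29; (22|29)=+1, (19|29)=-1; (−1)^{1·0·14}·(+1)^0·(-1)^1 = -1.
v=2: v_2(a)=14, v_2(b)=6; units ≡ 1, 7 (mod 8); ε·ε+αω+βω = 0·1+14·0+6·0 ≡ 0  ⇒  (a,b)_2 = +1.
v=13: a=13^3·(≡7), b=13^1·(≡7) mod 13; (7|13)=-1, (7|13)=-1; (−1)^{3·1·6}·(-1)^1·(-1)^3 = +1.
v=37: a=37^4·(≡28), b=37^1·(≡12) mod 37; (28|37)=+1, (12|37)=+1; (−1)^{4·1·18}·(+1)^1·(+1)^4 = +1.
Ram(12685673, 11063) = {7, 11, 23, 29}; no ℚ_7-point on the conic.

[7, 11, 23, 29]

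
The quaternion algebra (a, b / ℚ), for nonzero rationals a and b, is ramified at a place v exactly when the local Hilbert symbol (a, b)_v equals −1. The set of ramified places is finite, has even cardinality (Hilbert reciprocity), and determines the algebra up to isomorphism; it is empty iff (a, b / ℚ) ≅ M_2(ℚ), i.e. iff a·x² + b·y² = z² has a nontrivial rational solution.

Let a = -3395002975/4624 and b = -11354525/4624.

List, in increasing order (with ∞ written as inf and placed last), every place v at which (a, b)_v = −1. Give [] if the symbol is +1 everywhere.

Mod squares: a ≡ -31, b ≡ -9269. Check v ∈ {∞, 2, 5, 7, 13, 17, 23, 31}.
v=∞: -31 < 0 and -9269 < 0  ⇒  (a,b)_∞ = -1.
v=23: a=23^2·(≡7), b=23^1·(≡20) mod 23; (7|23)=-1, (20|23)=-1; (−1)^{2·1·11}·(-1)^1·(-1)^2 = -1.
v=17: a=17^-2·(≡6), b=17^-2·(≡4) mod 17; (6|17)=-1, (4|17)=+1; (−1)^{-2·-2·8}·(-1)^-2·(+1)^-2 = +1.
v=5: a=5^2·(≡4), b=5^2·(≡1) mod 5; (4|5)=+1, (1|5)=+1; (−1)^{2·2·2}·(+1)^2·(+1)^2 = +1.
v=7: a=7^2·(≡2), b=7^2·(≡6) mod 7; (2|7)=+1, (6|7)=-1; (−1)^{2·2·3}·(+1)^2·(-1)^2 = +1.
v=2: v_2(a)=-4, v_2(b)=-4; units ≡ 1, 3 (mod 8); ε·ε+αω+βω = 0·1+-4·1+-4·0 ≡ 0  ⇒  (a,b)_2 = +1.
v=31: a=31^1·(≡22), b=31^1·(≡29) mod 31; (22|31)=-1, (29|31)=-1; (−1)^{1·1·15}·(-1)^1·(-1)^1 = -1.
v=13: a=13^2·(≡11), b=13^1·(≡5) mod 13; (11|13)=-1, (5|13)=-1; (−1)^{2·1·6}·(-1)^1·(-1)^2 = -1.
|Ram(-31, -9269)| = 4, even; anisotropic at {13, 23, 31, ∞}.

[13, 23, 31, inf]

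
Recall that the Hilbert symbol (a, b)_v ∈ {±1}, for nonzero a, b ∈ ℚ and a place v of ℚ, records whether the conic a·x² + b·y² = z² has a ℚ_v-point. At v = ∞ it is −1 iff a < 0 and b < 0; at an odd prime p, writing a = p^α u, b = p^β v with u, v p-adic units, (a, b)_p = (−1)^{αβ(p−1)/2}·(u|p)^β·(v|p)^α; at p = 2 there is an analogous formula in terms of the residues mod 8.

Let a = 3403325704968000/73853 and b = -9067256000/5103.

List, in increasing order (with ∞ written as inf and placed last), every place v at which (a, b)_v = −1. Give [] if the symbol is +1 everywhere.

(a, b) ≡ (2185, -327845) mod (ℚ^×)²; places V = {2, 3, 5, 7, 11, 13, 17, 19, 23, 29, ∞}.
(a,b)_3: α=6, u≡1; β=-6, v≡1 (mod 3); (1|3)=+1, (1|3)=+1; sign (−1)^0·+1^-6·+1^6 = +1.
(a,b)_13: α=-2, u≡4; β=0, v≡6 (mod 13); (4|13)=+1, (6|13)=-1; sign (−1)^0·+1^0·-1^-2 = +1.
(a,b)_23: α=-1, u≡6; β=0, v≡21 (mod 23); (6|23)=+1, (21|23)=-1; sign (−1)^0·+1^0·-1^-1 = -1.
(a,b)_19: α=-1, u≡1; β=1, v≡11 (mod 19); (1|19)=+1, (11|19)=+1; sign (−1)^1·+1^1·+1^-1 = -1.
(a,b)_∞: sgn(2185)=+, sgn(-327845)=−, so +1.
(a,b)_29: α=2, u≡27; β=1, v≡7 (mod 29); (27|29)=-1, (7|29)=+1; sign (−1)^0·-1^1·+1^2 = -1.
(a,b)_2: α=6, β=6; u≡1, v≡3 (mod 8); ε(u)ε(v)=0·1, αω(v)=6·1, βω(u)=6·0; sum ≡ 0  ⇒  +1.
(a,b)_17: α=2, u≡8; β=1, v≡10 (mod 17); (8|17)=+1, (10|17)=-1; sign (−1)^0·+1^1·-1^2 = +1.
(a,b)_7: α=4, u≡4; β=-1, v≡2 (mod 7); (4|7)=+1, (2|7)=+1; sign (−1)^0·+1^-1·+1^4 = +1.
(a,b)_5: α=3, u≡3; β=3, v≡4 (mod 5); (3|5)=-1, (4|5)=+1; sign (−1)^0·-1^3·+1^3 = -1.
(a,b)_11: α=0, u≡2; β=2, v≡7 (mod 11); (2|11)=-1, (7|11)=-1; sign (−1)^0·-1^2·-1^0 = +1.
|Ram(2185, -327845)| = 4, even; anisotropic at {5, 19, 23, 29}.

[5, 19, 23, 29]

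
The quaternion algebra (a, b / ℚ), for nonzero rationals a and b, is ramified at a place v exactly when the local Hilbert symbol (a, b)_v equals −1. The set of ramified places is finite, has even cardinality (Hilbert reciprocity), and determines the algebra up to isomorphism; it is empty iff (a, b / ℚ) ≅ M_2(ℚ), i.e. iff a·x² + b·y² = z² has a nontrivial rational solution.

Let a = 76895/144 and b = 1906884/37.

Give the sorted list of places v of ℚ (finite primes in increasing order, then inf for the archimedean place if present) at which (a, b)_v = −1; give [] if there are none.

Mod squares: a ≡ 455, b ≡ 39997. Check v ∈ {∞, 2, 3, 5, 7, 13, 23, 37, 47}.
v=5: a=5^1·(≡1), b=5^0·(≡2) mod 5; (1|5)=+1, (2|5)=-1; (−1)^{1·0·2}·(+1)^0·(-1)^1 = -1.
v=23: a=23^0·(≡1), b=23^1·(≡11) mod 23; (1|23)=+1, (11|23)=-1; (−1)^{0·1·11}·(+1)^1·(-1)^0 = +1.
v=2: v_2(a)=-4, v_2(b)=2; units ≡ 7, 5 (mod 8); ε·ε+αω+βω = 1·0+-4·1+2·0 ≡ 0  ⇒  (a,b)_2 = +1.
v=7: a=7^1·(≡4), b=7^2·(≡5) mod 7; (4|7)=+1, (5|7)=-1; (−1)^{1·2·3}·(+1)^2·(-1)^1 = -1.
v=37: a=37^0·(≡7), b=37^-1·(≡15) mod 37; (7|37)=+1, (15|37)=-1; (−1)^{0·-1·18}·(+1)^-1·(-1)^0 = +1.
v=47: a=47^0·(≡1), b=47^1·(≡13) mod 47; (1|47)=+1, (13|47)=-1; (−1)^{0·1·23}·(+1)^1·(-1)^0 = +1.
v=∞: 455 > 0 and 39997 > 0  ⇒  (a,b)_∞ = +1.
v=3: a=3^-2·(≡2), b=3^2·(≡1) mod 3; (2|3)=-1, (1|3)=+1; (−1)^{-2·2·1}·(-1)^2·(+1)^-2 = +1.
v=13: a=13^3·(≡9), b=13^0·(≡4) mod 13; (9|13)=+1, (4|13)=+1; (−1)^{3·0·6}·(+1)^0·(+1)^3 = +1.
(455, 39997 / ℚ) ramifies at {5, 7}: a division algebra.

[5, 7]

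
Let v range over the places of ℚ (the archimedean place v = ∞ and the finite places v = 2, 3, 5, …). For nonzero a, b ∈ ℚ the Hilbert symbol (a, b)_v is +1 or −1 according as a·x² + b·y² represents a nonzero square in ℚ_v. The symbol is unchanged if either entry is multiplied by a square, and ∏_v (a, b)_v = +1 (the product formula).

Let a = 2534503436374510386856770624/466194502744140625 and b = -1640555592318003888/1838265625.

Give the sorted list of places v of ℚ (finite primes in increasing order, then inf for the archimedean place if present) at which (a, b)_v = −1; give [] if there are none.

Mod squares: a ≡ 141368649, b ≡ -3287643. Check v ∈ {∞, 2, 3, 5, 7, 13, 23, 29, 31, 37, 43, 53}.
v=∞: 141368649 > 0 and -3287643 < 0  ⇒  (a,b)_∞ = +1.
v=53: a=53^1·(≡8), b=53^1·(≡20) mod 53; (8|53)=-1, (20|53)=-1; (−1)^{1·1·26}·(-1)^1·(-1)^1 = +1.
v=29: a=29^1·(≡10), b=29^1·(≡24) mod 29; (10|29)=-1, (24|29)=+1; (−1)^{1·1·14}·(-1)^1·(+1)^1 = -1.
v=3: a=3^11·(≡2), b=3^3·(≡1) mod 3; (2|3)=-1, (1|3)=+1; (−1)^{11·3·1}·(-1)^3·(+1)^11 = +1.
v=5: a=5^-10·(≡4), b=5^-6·(≡3) mod 5; (4|5)=+1, (3|5)=-1; (−1)^{-10·-6·2}·(+1)^-6·(-1)^-10 = +1.
v=43: a=43^3·(≡11), b=43^2·(≡2) mod 43; (11|43)=+1, (2|43)=-1; (−1)^{3·2·21}·(+1)^2·(-1)^3 = -1.
v=37: a=37^6·(≡11), b=37^4·(≡18) mod 37; (11|37)=+1, (18|37)=-1; (−1)^{6·4·18}·(+1)^4·(-1)^6 = +1.
v=13: a=13^-2·(≡6), b=13^0·(≡6) mod 13; (6|13)=-1, (6|13)=-1; (−1)^{-2·0·6}·(-1)^0·(-1)^-2 = +1.
v=2: v_2(a)=6, v_2(b)=4; units ≡ 1, 5 (mod 8); ε·ε+αω+βω = 0·0+6·1+4·0 ≡ 0  ⇒  (a,b)_2 = +1.
v=7: a=7^-10·(≡4), b=7^-6·(≡5) mod 7; (4|7)=+1, (5|7)=-1; (−1)^{-10·-6·3}·(+1)^-6·(-1)^-10 = +1.
v=31: a=31^1·(≡27), b=31^1·(≡22) mod 31; (27|31)=-1, (22|31)=-1; (−1)^{1·1·15}·(-1)^1·(-1)^1 = -1.
v=23: a=23^1·(≡18), b=23^1·(≡6) mod 23; (18|23)=+1, (6|23)=+1; (−1)^{1·1·11}·(+1)^1·(+1)^1 = -1.
(141368649, -3287643 / ℚ) ramifies at {23, 29, 31, 43}: a division algebra.

[23, 29, 31, 43]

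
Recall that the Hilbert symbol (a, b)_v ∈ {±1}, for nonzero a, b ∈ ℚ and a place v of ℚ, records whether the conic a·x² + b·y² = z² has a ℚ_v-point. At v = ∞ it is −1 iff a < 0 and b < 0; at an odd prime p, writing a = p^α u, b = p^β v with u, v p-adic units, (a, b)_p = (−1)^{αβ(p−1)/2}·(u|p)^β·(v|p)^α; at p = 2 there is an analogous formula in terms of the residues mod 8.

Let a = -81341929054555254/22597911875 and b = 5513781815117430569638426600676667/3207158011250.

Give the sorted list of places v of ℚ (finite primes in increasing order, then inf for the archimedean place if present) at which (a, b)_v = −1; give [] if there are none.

[11, 31, 41, 47]

Mod squares: a ≡ -24970066, b ≡ 2270006. Check v ∈ {∞, 2, 3, 5, 7, 11, 19, 31, 37, 41, 47}.
v=47: a=47^1·(≡38), b=47^3·(≡45) mod 47; (38|47)=-1, (45|47)=-1; (−1)^{1·3·23}·(-1)^3·(-1)^1 = -1.
v=19: a=19^3·(≡11), b=19^3·(≡12) mod 19; (11|19)=+1, (12|19)=-1; (−1)^{3·3·9}·(+1)^3·(-1)^3 = +1.
v=7: a=7^-4·(≡5), b=7^0·(≡1) mod 7; (5|7)=-1, (1|7)=+1; (−1)^{-4·0·3}·(-1)^0·(+1)^-4 = +1.
v=11: a=11^-1·(≡1), b=11^2·(≡8) mod 11; (1|11)=+1, (8|11)=-1; (−1)^{-1·2·5}·(+1)^2·(-1)^-1 = -1.
v=5: a=5^-4·(≡4), b=5^-4·(≡4) mod 5; (4|5)=+1, (4|5)=+1; (−1)^{-4·-4·2}·(+1)^-4·(+1)^-4 = +1.
v=2: v_2(a)=1, v_2(b)=-1; units ≡ 7, 3 (mod 8); ε·ε+αω+βω = 1·1+1·1+-1·0 ≡ 0  ⇒  (a,b)_2 = +1.
v=41: a=41^3·(≡35), b=41^9·(≡21) mod 41; (35|41)=-1, (21|41)=+1; (−1)^{3·9·20}·(-1)^9·(+1)^3 = -1.
v=31: a=31^1·(≡2), b=31^3·(≡28) mod 31; (2|31)=+1, (28|31)=+1; (−1)^{1·3·15}·(+1)^3·(+1)^1 = -1.
v=∞: -24970066 < 0 and 2270006 > 0  ⇒  (a,b)_∞ = +1.
v=37: a=37^-2·(≡24), b=37^-6·(≡2) mod 37; (24|37)=-1, (2|37)=-1; (−1)^{-2·-6·18}·(-1)^-6·(-1)^-2 = +1.
v=3: a=3^10·(≡2), b=3^8·(≡2) mod 3; (2|3)=-1, (2|3)=-1; (−1)^{10·8·1}·(-1)^8·(-1)^10 = +1.
Ram(-24970066, 2270006) = {11, 31, 41, 47}; no ℚ_11-point on the conic.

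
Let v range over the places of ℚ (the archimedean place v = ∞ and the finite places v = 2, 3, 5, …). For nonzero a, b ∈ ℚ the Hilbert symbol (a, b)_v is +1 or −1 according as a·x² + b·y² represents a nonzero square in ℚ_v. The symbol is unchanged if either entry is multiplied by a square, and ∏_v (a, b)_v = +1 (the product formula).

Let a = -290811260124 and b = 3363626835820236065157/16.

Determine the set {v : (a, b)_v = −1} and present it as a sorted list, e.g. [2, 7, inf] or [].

Mod squares: a ≡ -1362471, b ≡ 77. Check v ∈ {∞, 2, 3, 7, 11, 19, 41, 53}.
v=∞: -1362471 < 0 and 77 > 0  ⇒  (a,b)_∞ = +1.
v=2: v_2(a)=2, v_2(b)=-4; units ≡ 1, 5 (mod 8); ε·ε+αω+βω = 0·0+2·1+-4·0 ≡ 0  ⇒  (a,b)_2 = +1.
v=53: a=53^1·(≡27), b=53^2·(≡40) mod 53; (27|53)=-1, (40|53)=+1; (−1)^{1·2·26}·(-1)^2·(+1)^1 = +1.
v=41: a=41^1·(≡1), b=41^2·(≡31) mod 41; (1|41)=+1, (31|41)=+1; (−1)^{1·2·20}·(+1)^2·(+1)^1 = +1.
v=19: a=19^1·(≡6), b=19^2·(≡6) mod 19; (6|19)=+1, (6|19)=+1; (−1)^{1·2·9}·(+1)^2·(+1)^1 = +1.
v=7: a=7^2·(≡4), b=7^5·(≡1) mod 7; (4|7)=+1, (1|7)=+1; (−1)^{2·5·3}·(+1)^5·(+1)^2 = +1.
v=11: a=11^3·(≡7), b=11^5·(≡8) mod 11; (7|11)=-1, (8|11)=-1; (−1)^{3·5·5}·(-1)^5·(-1)^3 = -1.
v=3: a=3^3·(≡1), b=3^6·(≡2) mod 3; (1|3)=+1, (2|3)=-1; (−1)^{3·6·1}·(+1)^6·(-1)^3 = -1.
(-1362471, 77 / ℚ) ramifies at {3, 11}: a division algebra.

[3, 11]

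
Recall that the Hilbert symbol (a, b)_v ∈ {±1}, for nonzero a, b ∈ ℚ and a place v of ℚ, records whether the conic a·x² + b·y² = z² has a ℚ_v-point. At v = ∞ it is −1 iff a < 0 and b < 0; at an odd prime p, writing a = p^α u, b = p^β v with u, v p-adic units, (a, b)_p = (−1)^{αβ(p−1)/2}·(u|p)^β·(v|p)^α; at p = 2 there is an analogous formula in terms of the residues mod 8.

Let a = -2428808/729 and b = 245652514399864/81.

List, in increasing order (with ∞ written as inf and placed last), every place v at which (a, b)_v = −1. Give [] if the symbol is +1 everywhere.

Mod squares: a ≡ -2, b ≡ 286. Check v ∈ {∞, 2, 3, 11, 13, 19, 29}.
v=29: a=29^2·(≡3), b=29^6·(≡25) mod 29; (3|29)=-1, (25|29)=+1; (−1)^{2·6·14}·(-1)^6·(+1)^2 = +1.
v=∞: -2 < 0 and 286 > 0  ⇒  (a,b)_∞ = +1.
v=3: a=3^-6·(≡1), b=3^-4·(≡1) mod 3; (1|3)=+1, (1|3)=+1; (−1)^{-6·-4·1}·(+1)^-4·(+1)^-6 = +1.
v=11: a=11^0·(≡1), b=11^1·(≡1) mod 11; (1|11)=+1, (1|11)=+1; (−1)^{0·1·5}·(+1)^1·(+1)^0 = +1.
v=2: v_2(a)=3, v_2(b)=3; units ≡ 7, 7 (mod 8); ε·ε+αω+βω = 1·1+3·0+3·0 ≡ 1  ⇒  (a,b)_2 = -1.
v=19: a=19^2·(≡16), b=19^2·(≡5) mod 19; (16|19)=+1, (5|19)=+1; (−1)^{2·2·9}·(+1)^2·(+1)^2 = +1.
v=13: a=13^0·(≡8), b=13^1·(≡3) mod 13; (8|13)=-1, (3|13)=+1; (−1)^{0·1·6}·(-1)^1·(+1)^0 = -1.
(-2, 286 / ℚ) ramifies at {2, 13}: a division algebra.

[2, 13]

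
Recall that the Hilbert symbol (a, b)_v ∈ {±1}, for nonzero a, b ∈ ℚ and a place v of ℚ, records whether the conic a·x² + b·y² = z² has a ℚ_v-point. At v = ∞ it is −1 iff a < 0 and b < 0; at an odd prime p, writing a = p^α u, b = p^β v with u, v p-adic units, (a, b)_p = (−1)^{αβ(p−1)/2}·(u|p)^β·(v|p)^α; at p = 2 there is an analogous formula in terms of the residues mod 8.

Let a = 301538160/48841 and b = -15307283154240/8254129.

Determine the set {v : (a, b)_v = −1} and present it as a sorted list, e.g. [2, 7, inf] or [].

[2, 7, 11, 37]

Mod squares: a ≡ 42735, b ≡ -165. Check v ∈ {∞, 2, 3, 5, 7, 11, 13, 17, 37}.
v=13: a=13^-2·(≡9), b=13^-4·(≡9) mod 13; (9|13)=+1, (9|13)=+1; (−1)^{-2·-4·6}·(+1)^-4·(+1)^-2 = +1.
v=37: a=37^1·(≡23), b=37^2·(≡2) mod 37; (23|37)=-1, (2|37)=-1; (−1)^{1·2·18}·(-1)^2·(-1)^1 = -1.
v=3: a=3^3·(≡1), b=3^3·(≡2) mod 3; (1|3)=+1, (2|3)=-1; (−1)^{3·3·1}·(+1)^3·(-1)^3 = +1.
v=11: a=11^1·(≡10), b=11^1·(≡8) mod 11; (10|11)=-1, (8|11)=-1; (−1)^{1·1·5}·(-1)^1·(-1)^1 = -1.
v=7: a=7^3·(≡2), b=7^6·(≡5) mod 7; (2|7)=+1, (5|7)=-1; (−1)^{3·6·3}·(+1)^6·(-1)^3 = -1.
v=∞: 42735 > 0 and -165 < 0  ⇒  (a,b)_∞ = +1.
v=5: a=5^1·(≡2), b=5^1·(≡3) mod 5; (2|5)=-1, (3|5)=-1; (−1)^{1·1·2}·(-1)^1·(-1)^1 = +1.
v=2: v_2(a)=4, v_2(b)=6; units ≡ 7, 3 (mod 8); ε·ε+αω+βω = 1·1+4·1+6·0 ≡ 1  ⇒  (a,b)_2 = -1.
v=17: a=17^-2·(≡3), b=17^-2·(≡6) mod 17; (3|17)=-1, (6|17)=-1; (−1)^{-2·-2·8}·(-1)^-2·(-1)^-2 = +1.
(42735, -165 / ℚ) ramifies at {2, 7, 11, 37}: a division algebra.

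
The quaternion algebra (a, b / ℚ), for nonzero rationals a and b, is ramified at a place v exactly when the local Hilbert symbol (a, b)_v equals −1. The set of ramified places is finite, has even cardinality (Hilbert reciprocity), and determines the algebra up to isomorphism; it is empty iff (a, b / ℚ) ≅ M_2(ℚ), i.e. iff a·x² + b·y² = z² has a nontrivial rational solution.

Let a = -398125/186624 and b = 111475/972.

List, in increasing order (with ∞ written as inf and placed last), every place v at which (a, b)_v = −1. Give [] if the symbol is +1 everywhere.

[3, 13]

Mod squares: a ≡ -13, b ≡ 273. Check v ∈ {∞, 2, 3, 5, 7, 13}.
v=∞: -13 < 0 and 273 > 0  ⇒  (a,b)_∞ = +1.
v=13: a=13^1·(≡9), b=13^1·(≡6) mod 13; (9|13)=+1, (6|13)=-1; (−1)^{1·1·6}·(+1)^1·(-1)^1 = -1.
v=3: a=3^-6·(≡2), b=3^-5·(≡1) mod 3; (2|3)=-1, (1|3)=+1; (−1)^{-6·-5·1}·(-1)^-5·(+1)^-6 = -1.
v=2: v_2(a)=-8, v_2(b)=-2; units ≡ 3, 1 (mod 8); ε·ε+αω+βω = 1·0+-8·0+-2·1 ≡ 0  ⇒  (a,b)_2 = +1.
v=5: a=5^4·(≡2), b=5^2·(≡2) mod 5; (2|5)=-1, (2|5)=-1; (−1)^{4·2·2}·(-1)^2·(-1)^4 = +1.
v=7: a=7^2·(≡4), b=7^3·(≡4) mod 7; (4|7)=+1, (4|7)=+1; (−1)^{2·3·3}·(+1)^3·(+1)^2 = +1.
Ram(-13, 273) = {3, 13}; no ℚ_3-point on the conic.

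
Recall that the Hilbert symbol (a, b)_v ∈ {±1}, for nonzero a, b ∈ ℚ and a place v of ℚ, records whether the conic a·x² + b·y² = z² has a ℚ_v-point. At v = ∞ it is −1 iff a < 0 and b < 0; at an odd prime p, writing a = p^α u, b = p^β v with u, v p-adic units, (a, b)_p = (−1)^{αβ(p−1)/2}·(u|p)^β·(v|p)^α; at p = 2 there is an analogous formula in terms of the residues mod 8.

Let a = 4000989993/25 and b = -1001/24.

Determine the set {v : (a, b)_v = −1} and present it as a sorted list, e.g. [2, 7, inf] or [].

[3, 7, 11, 13]

(a, b) ≡ (33, -6006) mod (ℚ^×)²; places V = {2, 3, 5, 7, 11, 13, ∞}.
(a,b)_7: α=2, u≡5; β=1, v≡6 (mod 7); (5|7)=-1, (6|7)=-1; sign (−1)^0·-1^1·-1^2 = -1.
(a,b)_∞: sgn(33)=+, sgn(-6006)=−, so +1.
(a,b)_3: α=1, u≡2; β=-1, v≡2 (mod 3); (2|3)=-1, (2|3)=-1; sign (−1)^1·-1^-1·-1^1 = -1.
(a,b)_5: α=-2, u≡3; β=0, v≡1 (mod 5); (3|5)=-1, (1|5)=+1; sign (−1)^0·-1^0·+1^-2 = +1.
(a,b)_11: α=5, u≡9; β=1, v≡4 (mod 11); (9|11)=+1, (4|11)=+1; sign (−1)^1·+1^1·+1^5 = -1.
(a,b)_2: α=0, β=-3; u≡1, v≡5 (mod 8); ε(u)ε(v)=0·0, αω(v)=0·1, βω(u)=-3·0; sum ≡ 0  ⇒  +1.
(a,b)_13: α=2, u≡11; β=1, v≡6 (mod 13); (11|13)=-1, (6|13)=-1; sign (−1)^0·-1^1·-1^2 = -1.
(33, -6006 / ℚ) ramifies at {3, 7, 11, 13}: a division algebra.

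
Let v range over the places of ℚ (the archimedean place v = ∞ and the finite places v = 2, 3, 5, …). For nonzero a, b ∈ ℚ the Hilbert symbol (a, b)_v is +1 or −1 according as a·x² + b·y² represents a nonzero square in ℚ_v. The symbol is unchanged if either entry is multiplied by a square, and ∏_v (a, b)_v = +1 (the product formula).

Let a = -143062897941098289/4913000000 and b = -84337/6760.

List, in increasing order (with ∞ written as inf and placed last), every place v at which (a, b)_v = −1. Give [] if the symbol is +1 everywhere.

Mod squares: a ≡ -697, b ≡ -6970. Check v ∈ {∞, 2, 3, 5, 7, 11, 13, 17, 41}.
v=∞: -697 < 0 and -6970 < 0  ⇒  (a,b)_∞ = -1.
v=2: v_2(a)=-6, v_2(b)=-3; units ≡ 7, 3 (mod 8); ε·ε+αω+βω = 1·1+-6·1+-3·0 ≡ 1  ⇒  (a,b)_2 = -1.
v=3: a=3^10·(≡2), b=3^0·(≡2) mod 3; (2|3)=-1, (2|3)=-1; (−1)^{10·0·1}·(-1)^0·(-1)^10 = +1.
v=17: a=17^-3·(≡14), b=17^1·(≡8) mod 17; (14|17)=-1, (8|17)=+1; (−1)^{-3·1·8}·(-1)^1·(+1)^-3 = -1.
v=41: a=41^3·(≡13), b=41^1·(≡26) mod 41; (13|41)=-1, (26|41)=-1; (−1)^{3·1·20}·(-1)^1·(-1)^3 = +1.
v=13: a=13^0·(≡11), b=13^-2·(≡7) mod 13; (11|13)=-1, (7|13)=-1; (−1)^{0·-2·6}·(-1)^-2·(-1)^0 = +1.
v=7: a=7^4·(≡5), b=7^0·(≡4) mod 7; (5|7)=-1, (4|7)=+1; (−1)^{4·0·3}·(-1)^0·(+1)^4 = +1.
v=5: a=5^-6·(≡3), b=5^-1·(≡4) mod 5; (3|5)=-1, (4|5)=+1; (−1)^{-6·-1·2}·(-1)^-1·(+1)^-6 = -1.
v=11: a=11^4·(≡10), b=11^2·(≡3) mod 11; (10|11)=-1, (3|11)=+1; (−1)^{4·2·5}·(-1)^2·(+1)^4 = +1.
(-697, -6970 / ℚ) ramifies at {2, 5, 17, ∞}: a division algebra.

[2, 5, 17, inf]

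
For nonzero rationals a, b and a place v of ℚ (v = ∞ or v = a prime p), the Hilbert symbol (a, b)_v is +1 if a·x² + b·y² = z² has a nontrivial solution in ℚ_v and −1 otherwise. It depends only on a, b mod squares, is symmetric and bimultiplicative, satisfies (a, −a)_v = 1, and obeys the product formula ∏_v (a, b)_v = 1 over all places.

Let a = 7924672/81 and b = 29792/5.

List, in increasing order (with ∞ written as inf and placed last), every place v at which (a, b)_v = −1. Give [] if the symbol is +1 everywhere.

Mod squares: a ≡ 7, b ≡ 190. Check v ∈ {∞, 2, 3, 5, 7, 19}.
v=19: a=19^2·(≡9), b=19^1·(≡2) mod 19; (9|19)=+1, (2|19)=-1; (−1)^{2·1·9}·(+1)^1·(-1)^2 = +1.
v=2: v_2(a)=6, v_2(b)=5; units ≡ 7, 7 (mod 8); ε·ε+αω+βω = 1·1+6·0+5·0 ≡ 1  ⇒  (a,b)_2 = -1.
v=5: a=5^0·(≡2), b=5^-1·(≡2) mod 5; (2|5)=-1, (2|5)=-1; (−1)^{0·-1·2}·(-1)^-1·(-1)^0 = -1.
v=∞: 7 > 0 and 190 > 0  ⇒  (a,b)_∞ = +1.
v=3: a=3^-4·(≡1), b=3^0·(≡1) mod 3; (1|3)=+1, (1|3)=+1; (−1)^{-4·0·1}·(+1)^0·(+1)^-4 = +1.
v=7: a=7^3·(≡1), b=7^2·(≡4) mod 7; (1|7)=+1, (4|7)=+1; (−1)^{3·2·3}·(+1)^2·(+1)^3 = +1.
(7, 190 / ℚ) ramifies at {2, 5}: a division algebra.

[2, 5]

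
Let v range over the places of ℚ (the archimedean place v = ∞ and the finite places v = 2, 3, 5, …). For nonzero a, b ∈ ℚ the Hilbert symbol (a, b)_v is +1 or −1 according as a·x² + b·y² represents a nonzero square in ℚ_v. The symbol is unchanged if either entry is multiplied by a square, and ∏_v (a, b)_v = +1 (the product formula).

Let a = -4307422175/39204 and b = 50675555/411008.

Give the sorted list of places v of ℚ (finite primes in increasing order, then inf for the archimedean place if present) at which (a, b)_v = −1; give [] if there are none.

Mod squares: a ≡ -23, b ≡ 74290. Check v ∈ {∞, 2, 3, 5, 7, 11, 13, 17, 19, 23}.
v=5: a=5^2·(≡2), b=5^1·(≡2) mod 5; (2|5)=-1, (2|5)=-1; (−1)^{2·1·2}·(-1)^1·(-1)^2 = -1.
v=∞: -23 < 0 and 74290 > 0  ⇒  (a,b)_∞ = +1.
v=2: v_2(a)=-2, v_2(b)=-7; units ≡ 1, 1 (mod 8); ε·ε+αω+βω = 0·0+-2·0+-7·0 ≡ 0  ⇒  (a,b)_2 = +1.
v=7: a=7^2·(≡5), b=7^2·(≡5) mod 7; (5|7)=-1, (5|7)=-1; (−1)^{2·2·3}·(-1)^2·(-1)^2 = +1.
v=17: a=17^2·(≡11), b=17^1·(≡1) mod 17; (11|17)=-1, (1|17)=+1; (−1)^{2·1·8}·(-1)^1·(+1)^2 = -1.
v=13: a=13^0·(≡1), b=13^-2·(≡8) mod 13; (1|13)=+1, (8|13)=-1; (−1)^{0·-2·6}·(+1)^-2·(-1)^0 = +1.
v=11: a=11^-2·(≡2), b=11^0·(≡10) mod 11; (2|11)=-1, (10|11)=-1; (−1)^{-2·0·5}·(-1)^0·(-1)^-2 = +1.
v=3: a=3^-4·(≡1), b=3^0·(≡1) mod 3; (1|3)=+1, (1|3)=+1; (−1)^{-4·0·1}·(+1)^0·(+1)^-4 = +1.
v=19: a=19^0·(≡2), b=19^-1·(≡18) mod 19; (2|19)=-1, (18|19)=-1; (−1)^{0·-1·9}·(-1)^-1·(-1)^0 = -1.
v=23: a=23^3·(≡5), b=23^3·(≡22) mod 23; (5|23)=-1, (22|23)=-1; (−1)^{3·3·11}·(-1)^3·(-1)^3 = -1.
|Ram(-23, 74290)| = 4, even; anisotropic at {5, 17, 19, 23}.

[5, 17, 19, 23]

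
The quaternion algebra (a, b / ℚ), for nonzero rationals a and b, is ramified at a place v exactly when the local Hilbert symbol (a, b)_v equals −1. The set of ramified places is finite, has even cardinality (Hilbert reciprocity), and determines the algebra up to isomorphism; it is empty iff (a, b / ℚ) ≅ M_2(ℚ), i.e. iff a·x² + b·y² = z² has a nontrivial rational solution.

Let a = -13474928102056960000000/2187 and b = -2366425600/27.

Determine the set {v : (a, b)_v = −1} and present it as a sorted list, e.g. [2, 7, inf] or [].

(a, b) ≡ (-1155, -462) mod (ℚ^×)²; places V = {2, 3, 5, 7, 11, ∞}.
(a,b)_11: α=3, u≡1; β=1, v≡8 (mod 11); (1|11)=+1, (8|11)=-1; sign (−1)^1·+1^1·-1^3 = +1.
(a,b)_3: α=-7, u≡2; β=-3, v≡2 (mod 3); (2|3)=-1, (2|3)=-1; sign (−1)^1·-1^-3·-1^-7 = -1.
(a,b)_7: α=11, u≡6; β=5, v≡2 (mod 7); (6|7)=-1, (2|7)=+1; sign (−1)^1·-1^5·+1^11 = +1.
(a,b)_∞: sgn(-1155)=−, sgn(-462)=−, so -1.
(a,b)_2: α=16, β=9; u≡5, v≡1 (mod 8); ε(u)ε(v)=0·0, αω(v)=16·0, βω(u)=9·1; sum ≡ 1  ⇒  -1.
(a,b)_5: α=7, u≡1; β=2, v≡3 (mod 5); (1|5)=+1, (3|5)=-1; sign (−1)^0·+1^2·-1^7 = -1.
Ram(-1155, -462) = {2, 3, 5, ∞}; no ℚ_2-point on the conic.

[2, 3, 5, inf]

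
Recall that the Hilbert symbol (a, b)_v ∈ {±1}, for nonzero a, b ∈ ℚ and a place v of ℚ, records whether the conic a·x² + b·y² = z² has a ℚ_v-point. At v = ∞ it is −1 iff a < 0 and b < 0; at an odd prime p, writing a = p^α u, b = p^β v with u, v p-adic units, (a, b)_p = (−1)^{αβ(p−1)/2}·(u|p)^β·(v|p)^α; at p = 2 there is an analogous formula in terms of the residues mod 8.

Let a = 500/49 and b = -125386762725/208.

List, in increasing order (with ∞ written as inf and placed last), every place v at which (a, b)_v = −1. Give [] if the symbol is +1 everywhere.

Mod squares: a ≡ 5, b ≡ -335257. Check v ∈ {∞, 2, 3, 5, 7, 13, 17, 37, 41}.
v=5: a=5^3·(≡1), b=5^2·(≡2) mod 5; (1|5)=+1, (2|5)=-1; (−1)^{3·2·2}·(+1)^2·(-1)^3 = -1.
v=37: a=37^0·(≡17), b=37^1·(≡4) mod 37; (17|37)=-1, (4|37)=+1; (−1)^{0·1·18}·(-1)^1·(+1)^0 = -1.
v=13: a=13^0·(≡11), b=13^-1·(≡12) mod 13; (11|13)=-1, (12|13)=+1; (−1)^{0·-1·6}·(-1)^-1·(+1)^0 = -1.
v=∞: 5 > 0 and -335257 < 0  ⇒  (a,b)_∞ = +1.
v=3: a=3^0·(≡2), b=3^4·(≡2) mod 3; (2|3)=-1, (2|3)=-1; (−1)^{0·4·1}·(-1)^4·(-1)^0 = +1.
v=17: a=17^0·(≡5), b=17^1·(≡9) mod 17; (5|17)=-1, (9|17)=+1; (−1)^{0·1·8}·(-1)^1·(+1)^0 = -1.
v=41: a=41^0·(≡1), b=41^1·(≡32) mod 41; (1|41)=+1, (32|41)=+1; (−1)^{0·1·20}·(+1)^1·(+1)^0 = +1.
v=7: a=7^-2·(≡3), b=7^4·(≡1) mod 7; (3|7)=-1, (1|7)=+1; (−1)^{-2·4·3}·(-1)^4·(+1)^-2 = +1.
v=2: v_2(a)=2, v_2(b)=-4; units ≡ 5, 7 (mod 8); ε·ε+αω+βω = 0·1+2·0+-4·1 ≡ 0  ⇒  (a,b)_2 = +1.
|Ram(5, -335257)| = 4, even; anisotropic at {5, 13, 17, 37}.

[5, 13, 17, 37]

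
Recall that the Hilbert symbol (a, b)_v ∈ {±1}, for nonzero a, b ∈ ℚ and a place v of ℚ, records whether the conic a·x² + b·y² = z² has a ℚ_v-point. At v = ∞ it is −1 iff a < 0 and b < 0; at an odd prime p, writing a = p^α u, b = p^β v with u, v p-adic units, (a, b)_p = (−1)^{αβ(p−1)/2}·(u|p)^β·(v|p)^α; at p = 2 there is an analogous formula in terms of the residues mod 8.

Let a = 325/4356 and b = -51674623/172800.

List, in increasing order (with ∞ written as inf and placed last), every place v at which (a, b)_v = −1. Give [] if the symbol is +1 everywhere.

(a, b) ≡ (13, -21) mod (ℚ^×)²; places V = {2, 3, 5, 7, 11, 13, 19, ∞}.
(a,b)_13: α=1, u≡12; β=2, v≡8 (mod 13); (12|13)=+1, (8|13)=-1; sign (−1)^0·+1^2·-1^1 = -1.
(a,b)_19: α=0, u≡8; β=2, v≡7 (mod 19); (8|19)=-1, (7|19)=+1; sign (−1)^0·-1^2·+1^0 = +1.
(a,b)_5: α=2, u≡3; β=-2, v≡1 (mod 5); (3|5)=-1, (1|5)=+1; sign (−1)^0·-1^-2·+1^2 = +1.
(a,b)_11: α=-2, u≡2; β=2, v≡1 (mod 11); (2|11)=-1, (1|11)=+1; sign (−1)^0·-1^2·+1^-2 = +1.
(a,b)_3: α=-2, u≡1; β=-3, v≡2 (mod 3); (1|3)=+1, (2|3)=-1; sign (−1)^0·+1^-3·-1^-2 = +1.
(a,b)_∞: sgn(13)=+, sgn(-21)=−, so +1.
(a,b)_7: α=0, u≡5; β=1, v≡4 (mod 7); (5|7)=-1, (4|7)=+1; sign (−1)^0·-1^1·+1^0 = -1.
(a,b)_2: α=-2, β=-8; u≡5, v≡3 (mod 8); ε(u)ε(v)=0·1, αω(v)=-2·1, βω(u)=-8·1; sum ≡ 0  ⇒  +1.
(13, -21 / ℚ) ramifies at {7, 13}: a division algebra.

[7, 13]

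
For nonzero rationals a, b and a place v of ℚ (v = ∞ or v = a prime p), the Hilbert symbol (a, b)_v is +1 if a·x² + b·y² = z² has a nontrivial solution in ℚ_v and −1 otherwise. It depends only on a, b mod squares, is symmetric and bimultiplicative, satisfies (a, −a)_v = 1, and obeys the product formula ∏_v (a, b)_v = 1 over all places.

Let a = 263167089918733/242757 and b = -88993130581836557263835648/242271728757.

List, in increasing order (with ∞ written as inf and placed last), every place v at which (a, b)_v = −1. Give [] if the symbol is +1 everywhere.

[37, 41]

(a, b) ≡ (118214162209, -2122394) mod (ℚ^×)²; places V = {2, 3, 7, 11, 13, 19, 23, 29, 37, 41, 43, ∞}.
(a,b)_3: α=-8, u≡1; β=-14, v≡1 (mod 3); (1|3)=+1, (1|3)=+1; sign (−1)^0·+1^-14·+1^-8 = +1.
(a,b)_2: α=0, β=9; u≡1, v≡3 (mod 8); ε(u)ε(v)=0·1, αω(v)=0·1, βω(u)=9·0; sum ≡ 0  ⇒  +1.
(a,b)_43: α=1, u≡3; β=1, v≡1 (mod 43); (3|43)=-1, (1|43)=+1; sign (−1)^1·-1^1·+1^1 = +1.
(a,b)_23: α=1, u≡16; β=1, v≡20 (mod 23); (16|23)=+1, (20|23)=-1; sign (−1)^1·+1^1·-1^1 = +1.
(a,b)_7: α=2, u≡3; β=4, v≡5 (mod 7); (3|7)=-1, (5|7)=-1; sign (−1)^0·-1^4·-1^2 = +1.
(a,b)_19: α=1, u≡9; β=2, v≡6 (mod 19); (9|19)=+1, (6|19)=+1; sign (−1)^0·+1^2·+1^1 = +1.
(a,b)_∞: sgn(118214162209)=+, sgn(-2122394)=−, so +1.
(a,b)_11: α=1, u≡8; β=4, v≡9 (mod 11); (8|11)=-1, (9|11)=+1; sign (−1)^0·-1^4·+1^1 = +1.
(a,b)_29: α=1, u≡8; β=1, v≡18 (mod 29); (8|29)=-1, (18|29)=-1; sign (−1)^0·-1^1·-1^1 = +1.
(a,b)_41: α=3, u≡8; β=4, v≡14 (mod 41); (8|41)=+1, (14|41)=-1; sign (−1)^0·+1^4·-1^3 = -1.
(a,b)_13: α=1, u≡4; β=2, v≡3 (mod 13); (4|13)=+1, (3|13)=+1; sign (−1)^0·+1^2·+1^1 = +1.
(a,b)_37: α=-1, u≡2; β=-3, v≡4 (mod 37); (2|37)=-1, (4|37)=+1; sign (−1)^0·-1^-3·+1^-1 = -1.
(118214162209, -2122394 / ℚ) ramifies at {37, 41}: a division algebra.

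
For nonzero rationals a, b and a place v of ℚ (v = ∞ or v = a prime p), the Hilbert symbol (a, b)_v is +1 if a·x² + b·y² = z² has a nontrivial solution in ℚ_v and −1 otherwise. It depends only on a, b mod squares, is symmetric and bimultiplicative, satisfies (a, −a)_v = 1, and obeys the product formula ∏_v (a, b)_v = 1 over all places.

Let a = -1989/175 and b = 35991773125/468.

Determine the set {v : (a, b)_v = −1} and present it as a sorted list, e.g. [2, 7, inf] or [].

(a, b) ≡ (-1547, 748628881) mod (ℚ^×)²; places V = {2, 3, 5, 7, 11, 13, 17, 29, 37, 41, ∞}.
(a,b)_41: α=0, u≡13; β=1, v≡19 (mod 41); (13|41)=-1, (19|41)=-1; sign (−1)^0·-1^1·-1^0 = -1.
(a,b)_13: α=1, u≡7; β=-1, v≡10 (mod 13); (7|13)=-1, (10|13)=+1; sign (−1)^0·-1^-1·+1^1 = -1.
(a,b)_11: α=0, u≡9; β=1, v≡10 (mod 11); (9|11)=+1, (10|11)=-1; sign (−1)^0·+1^1·-1^0 = +1.
(a,b)_∞: sgn(-1547)=−, sgn(748628881)=+, so +1.
(a,b)_2: α=0, β=-2; u≡5, v≡1 (mod 8); ε(u)ε(v)=0·0, αω(v)=0·0, βω(u)=-2·1; sum ≡ 0  ⇒  +1.
(a,b)_7: α=-1, u≡5; β=1, v≡6 (mod 7); (5|7)=-1, (6|7)=-1; sign (−1)^1·-1^1·-1^-1 = -1.
(a,b)_5: α=-2, u≡3; β=4, v≡4 (mod 5); (3|5)=-1, (4|5)=+1; sign (−1)^0·-1^4·+1^-2 = +1.
(a,b)_37: α=0, u≡25; β=1, v≡13 (mod 37); (25|37)=+1, (13|37)=-1; sign (−1)^0·+1^1·-1^0 = +1.
(a,b)_29: α=0, u≡12; β=1, v≡28 (mod 29); (12|29)=-1, (28|29)=+1; sign (−1)^0·-1^1·+1^0 = -1.
(a,b)_17: α=1, u≡14; β=1, v≡12 (mod 17); (14|17)=-1, (12|17)=-1; sign (−1)^0·-1^1·-1^1 = +1.
(a,b)_3: α=2, u≡1; β=-2, v≡1 (mod 3); (1|3)=+1, (1|3)=+1; sign (−1)^0·+1^-2·+1^2 = +1.
|Ram(-1547, 748628881)| = 4, even; anisotropic at {7, 13, 29, 41}.

[7, 13, 29, 41]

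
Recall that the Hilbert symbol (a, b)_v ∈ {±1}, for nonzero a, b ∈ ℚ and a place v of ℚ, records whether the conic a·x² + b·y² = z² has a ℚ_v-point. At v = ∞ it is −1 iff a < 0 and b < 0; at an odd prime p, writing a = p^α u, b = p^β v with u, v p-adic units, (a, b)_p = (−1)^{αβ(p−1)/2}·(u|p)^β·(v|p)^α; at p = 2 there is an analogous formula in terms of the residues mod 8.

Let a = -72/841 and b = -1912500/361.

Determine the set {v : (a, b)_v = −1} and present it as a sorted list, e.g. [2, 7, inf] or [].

[5, inf]

(a, b) ≡ (-2, -85) mod (ℚ^×)²; places V = {2, 3, 5, 17, 19, 29, ∞}.
(a,b)_2: α=3, β=2; u≡7, v≡3 (mod 8); ε(u)ε(v)=1·1, αω(v)=3·1, βω(u)=2·0; sum ≡ 0  ⇒  +1.
(a,b)_19: α=0, u≡16; β=-2, v≡2 (mod 19); (16|19)=+1, (2|19)=-1; sign (−1)^0·+1^-2·-1^0 = +1.
(a,b)_29: α=-2, u≡15; β=0, v≡15 (mod 29); (15|29)=-1, (15|29)=-1; sign (−1)^0·-1^0·-1^-2 = +1.
(a,b)_5: α=0, u≡3; β=5, v≡3 (mod 5); (3|5)=-1, (3|5)=-1; sign (−1)^0·-1^5·-1^0 = -1.
(a,b)_∞: sgn(-2)=−, sgn(-85)=−, so -1.
(a,b)_3: α=2, u≡1; β=2, v≡2 (mod 3); (1|3)=+1, (2|3)=-1; sign (−1)^0·+1^2·-1^2 = +1.
(a,b)_17: α=0, u≡8; β=1, v≡10 (mod 17); (8|17)=+1, (10|17)=-1; sign (−1)^0·+1^1·-1^0 = +1.
(-2, -85 / ℚ) ramifies at {5, ∞}: a division algebra.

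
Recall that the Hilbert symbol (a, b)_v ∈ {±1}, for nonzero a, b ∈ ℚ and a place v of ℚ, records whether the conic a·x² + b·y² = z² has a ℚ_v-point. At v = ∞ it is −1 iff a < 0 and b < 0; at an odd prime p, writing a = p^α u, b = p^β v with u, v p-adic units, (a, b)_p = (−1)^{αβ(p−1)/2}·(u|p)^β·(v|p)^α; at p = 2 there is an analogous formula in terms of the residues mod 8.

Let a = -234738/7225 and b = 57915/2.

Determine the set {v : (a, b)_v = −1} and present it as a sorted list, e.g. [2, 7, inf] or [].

[5, 11]

Mod squares: a ≡ -322, b ≡ 1430. Check v ∈ {∞, 2, 3, 5, 7, 11, 13, 17, 23}.
v=23: a=23^1·(≡2), b=23^0·(≡12) mod 23; (2|23)=+1, (12|23)=+1; (−1)^{1·0·11}·(+1)^0·(+1)^1 = +1.
v=17: a=17^-2·(≡4), b=17^0·(≡15) mod 17; (4|17)=+1, (15|17)=+1; (−1)^{-2·0·8}·(+1)^0·(+1)^-2 = +1.
v=2: v_2(a)=1, v_2(b)=-1; units ≡ 7, 3 (mod 8); ε·ε+αω+βω = 1·1+1·1+-1·0 ≡ 0  ⇒  (a,b)_2 = +1.
v=7: a=7^1·(≡3), b=7^0·(≡2) mod 7; (3|7)=-1, (2|7)=+1; (−1)^{1·0·3}·(-1)^0·(+1)^1 = +1.
v=13: a=13^0·(≡12), b=13^1·(≡11) mod 13; (12|13)=+1, (11|13)=-1; (−1)^{0·1·6}·(+1)^1·(-1)^0 = +1.
v=5: a=5^-2·(≡3), b=5^1·(≡4) mod 5; (3|5)=-1, (4|5)=+1; (−1)^{-2·1·2}·(-1)^1·(+1)^-2 = -1.
v=3: a=3^6·(≡2), b=3^4·(≡2) mod 3; (2|3)=-1, (2|3)=-1; (−1)^{6·4·1}·(-1)^4·(-1)^6 = +1.
v=11: a=11^0·(≡10), b=11^1·(≡9) mod 11; (10|11)=-1, (9|11)=+1; (−1)^{0·1·5}·(-1)^1·(+1)^0 = -1.
v=∞: -322 < 0 and 1430 > 0  ⇒  (a,b)_∞ = +1.
|Ram(-322, 1430)| = 2, even; anisotropic at {5, 11}.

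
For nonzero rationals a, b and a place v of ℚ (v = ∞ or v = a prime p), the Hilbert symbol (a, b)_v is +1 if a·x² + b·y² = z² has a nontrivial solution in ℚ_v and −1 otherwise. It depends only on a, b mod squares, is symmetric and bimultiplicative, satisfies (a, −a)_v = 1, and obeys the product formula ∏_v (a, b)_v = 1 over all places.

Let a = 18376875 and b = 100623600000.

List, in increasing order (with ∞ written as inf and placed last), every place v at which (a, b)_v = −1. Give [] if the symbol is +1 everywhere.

[5, 7]

Mod squares: a ≡ 3, b ≡ 2310. Check v ∈ {∞, 2, 3, 5, 7, 11}.
v=2: v_2(a)=0, v_2(b)=7; units ≡ 3, 3 (mod 8); ε·ε+αω+βω = 1·1+0·1+7·1 ≡ 0  ⇒  (a,b)_2 = +1.
v=7: a=7^0·(≡6), b=7^1·(≡1) mod 7; (6|7)=-1, (1|7)=+1; (−1)^{0·1·3}·(-1)^1·(+1)^0 = -1.
v=3: a=3^5·(≡1), b=3^3·(≡2) mod 3; (1|3)=+1, (2|3)=-1; (−1)^{5·3·1}·(+1)^3·(-1)^5 = +1.
v=11: a=11^2·(≡9), b=11^3·(≡3) mod 11; (9|11)=+1, (3|11)=+1; (−1)^{2·3·5}·(+1)^3·(+1)^2 = +1.
v=∞: 3 > 0 and 2310 > 0  ⇒  (a,b)_∞ = +1.
v=5: a=5^4·(≡3), b=5^5·(≡2) mod 5; (3|5)=-1, (2|5)=-1; (−1)^{4·5·2}·(-1)^5·(-1)^4 = -1.
(3, 2310 / ℚ) ramifies at {5, 7}: a division algebra.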